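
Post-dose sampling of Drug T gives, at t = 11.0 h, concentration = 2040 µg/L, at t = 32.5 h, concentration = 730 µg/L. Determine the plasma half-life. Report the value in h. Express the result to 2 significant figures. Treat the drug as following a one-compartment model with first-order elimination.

k = ln(C₁/C₂) / (t₂ − t₁) = ln(2040/730) / (32.5 − 11.0)
  = 1.028 / 21.50 = 0.04781 h⁻¹
t½ = ln2 / k = 0.693147 / 0.04781 = 14.50 h

15 h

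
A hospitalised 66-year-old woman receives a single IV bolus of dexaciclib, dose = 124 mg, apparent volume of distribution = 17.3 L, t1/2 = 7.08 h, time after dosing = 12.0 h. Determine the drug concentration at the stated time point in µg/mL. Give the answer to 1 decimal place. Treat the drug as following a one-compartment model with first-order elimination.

2.2 µg/mL

C₀ = Dose / Vd = 124.0 / 17.3 = 7.168 mg/L
k = ln2 / t½ = 0.693147 / 7.08 = 0.09790 h⁻¹
C = C₀ · e^(−k·t) = 7.168 × e^(−0.09790 × 12.0)
  = 7.168 × 0.3089 = 2.214 mg/L
(2.214 mg/L = 2.214 µg/mL)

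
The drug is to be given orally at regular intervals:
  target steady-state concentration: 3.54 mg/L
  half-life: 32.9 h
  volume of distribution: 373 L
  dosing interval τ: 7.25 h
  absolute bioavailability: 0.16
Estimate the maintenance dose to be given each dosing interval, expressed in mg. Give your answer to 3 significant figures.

1260 mg

k = ln2 / t½ = 0.693147 / 32.9 = 0.02107 h⁻¹
CL = k × Vd = 0.02107 × 373 = 7.859 L/h
At steady state, F × (Dose/τ) = Css × CL.
Dose = Css × CL × τ / F = 3.54 × 7.859 × 7.25 / 0.16 = 1261 mg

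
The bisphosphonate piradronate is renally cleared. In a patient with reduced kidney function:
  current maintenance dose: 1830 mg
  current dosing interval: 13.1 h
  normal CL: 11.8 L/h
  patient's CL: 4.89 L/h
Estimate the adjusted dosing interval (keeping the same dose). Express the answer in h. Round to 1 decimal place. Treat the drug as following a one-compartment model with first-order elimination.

31.6 h

To keep the same average steady-state level, dosing rate must scale with clearance.
CL ratio = 4.89 / 11.8 = 0.4144
New interval (same dose) = 13.1 / 0.4144 = 31.61 h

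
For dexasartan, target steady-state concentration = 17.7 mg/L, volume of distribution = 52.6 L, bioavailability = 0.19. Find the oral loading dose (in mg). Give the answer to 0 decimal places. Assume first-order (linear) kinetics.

4900 mg

LD = Css × Vd / F = 17.7 × 52.6 / 0.19 = 4900 mg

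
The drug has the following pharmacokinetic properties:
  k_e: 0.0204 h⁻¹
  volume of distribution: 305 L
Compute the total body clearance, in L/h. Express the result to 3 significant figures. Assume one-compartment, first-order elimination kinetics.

6.22 L/h

CL = k × Vd = 0.0204 × 305 = 6.222 L/h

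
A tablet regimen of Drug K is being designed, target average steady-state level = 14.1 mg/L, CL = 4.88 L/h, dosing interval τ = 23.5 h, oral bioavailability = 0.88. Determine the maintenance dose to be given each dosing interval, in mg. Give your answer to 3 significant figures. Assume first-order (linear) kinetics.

At steady state, F × (Dose/τ) = Css × CL.
Dose = Css × CL × τ / F = 14.1 × 4.880 × 23.5 / 0.88 = 1837 mg

1840 mg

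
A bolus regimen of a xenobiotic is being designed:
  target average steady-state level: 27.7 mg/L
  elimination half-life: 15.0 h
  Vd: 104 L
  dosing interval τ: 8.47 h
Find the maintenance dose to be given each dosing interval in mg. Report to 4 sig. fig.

1128 mg

k = ln2 / t½ = 0.693147 / 15.0 = 0.04621 h⁻¹
CL = k × Vd = 0.04621 × 104 = 4.806 L/h
At steady state, Dose/τ = Css × CL.
Dose = Css × CL × τ = 27.7 × 4.806 × 8.47 = 1128 mg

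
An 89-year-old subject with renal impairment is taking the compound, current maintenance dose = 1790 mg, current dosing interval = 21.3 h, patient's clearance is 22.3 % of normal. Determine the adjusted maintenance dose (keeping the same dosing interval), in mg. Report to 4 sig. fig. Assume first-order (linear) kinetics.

399.2 mg

To keep the same average steady-state level, dosing rate must scale with clearance.
CL ratio = 22.3 / 100 = 0.2230
New dose (same interval) = 1790 × 0.2230 = 399.2 mg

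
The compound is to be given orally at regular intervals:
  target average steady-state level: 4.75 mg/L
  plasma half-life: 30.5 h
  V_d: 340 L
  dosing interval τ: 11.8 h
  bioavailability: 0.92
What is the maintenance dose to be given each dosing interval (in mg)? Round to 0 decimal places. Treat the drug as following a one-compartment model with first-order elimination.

471 mg

k = ln2 / t½ = 0.693147 / 30.5 = 0.02273 h⁻¹
CL = k × Vd = 0.02273 × 340 = 7.728 L/h
At steady state, F × (Dose/τ) = Css × CL.
Dose = Css × CL × τ / F = 4.75 × 7.728 × 11.8 / 0.92 = 470.8 mg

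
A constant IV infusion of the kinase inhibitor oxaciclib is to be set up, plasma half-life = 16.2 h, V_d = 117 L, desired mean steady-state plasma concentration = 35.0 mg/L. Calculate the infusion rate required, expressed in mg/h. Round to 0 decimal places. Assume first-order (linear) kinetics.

k = ln2 / t½ = 0.693147 / 16.2 = 0.04279 h⁻¹
CL = k × Vd = 0.04279 × 117 = 5.006 L/h
At steady state, infusion rate R₀ = Css × CL = 35.0 × 5.006 = 175.2 mg/h

175 mg/h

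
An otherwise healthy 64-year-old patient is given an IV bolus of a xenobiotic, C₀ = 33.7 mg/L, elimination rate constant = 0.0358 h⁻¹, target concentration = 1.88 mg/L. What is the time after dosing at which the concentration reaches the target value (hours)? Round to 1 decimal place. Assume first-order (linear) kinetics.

80.6 h

t = ln(C₀ / C) / k = ln(33.70 / 1.88) / 0.03580
  = ln(17.93) / 0.03580 = 2.886 / 0.03580 = 80.61 h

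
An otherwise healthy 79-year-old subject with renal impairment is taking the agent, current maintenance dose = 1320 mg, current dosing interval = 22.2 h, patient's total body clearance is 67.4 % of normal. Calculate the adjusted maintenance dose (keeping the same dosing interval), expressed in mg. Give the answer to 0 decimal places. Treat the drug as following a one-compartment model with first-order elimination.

To keep the same average steady-state level, dosing rate must scale with clearance.
CL ratio = 67.4 / 100 = 0.6740
New dose (same interval) = 1320 × 0.6740 = 889.7 mg

890 mg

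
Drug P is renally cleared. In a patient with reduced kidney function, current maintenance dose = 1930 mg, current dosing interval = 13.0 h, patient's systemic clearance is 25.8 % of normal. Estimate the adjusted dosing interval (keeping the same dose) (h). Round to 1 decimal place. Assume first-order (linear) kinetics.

To keep the same average steady-state level, dosing rate must scale with clearance.
CL ratio = 25.8 / 100 = 0.2580
New interval (same dose) = 13.0 / 0.2580 = 50.39 h

50.4 h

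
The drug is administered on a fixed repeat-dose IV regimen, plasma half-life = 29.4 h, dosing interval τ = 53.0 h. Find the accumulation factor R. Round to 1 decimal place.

1.4

k = ln2 / t½ = 0.693147 / 29.4 = 0.02358 h⁻¹
e^(−kτ) = e^(−0.02358 × 53.0) = 0.2866
Accumulation ratio R = 1 / (1 − e^(−kτ)) = 1 / (1 − 0.2866) = 1.402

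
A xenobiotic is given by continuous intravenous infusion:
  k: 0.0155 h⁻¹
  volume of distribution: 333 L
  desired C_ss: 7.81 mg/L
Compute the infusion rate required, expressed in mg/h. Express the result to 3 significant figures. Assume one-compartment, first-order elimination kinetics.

40.3 mg/h

CL = k × Vd = 0.01550 × 333 = 5.162 L/h
At steady state, infusion rate R₀ = Css × CL = 7.81 × 5.162 = 40.32 mg/h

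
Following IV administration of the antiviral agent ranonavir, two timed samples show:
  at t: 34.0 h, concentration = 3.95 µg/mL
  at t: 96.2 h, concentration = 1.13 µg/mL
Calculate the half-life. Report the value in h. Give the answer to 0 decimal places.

k = ln(C₁/C₂) / (t₂ − t₁) = ln(3.95/1.13) / (96.2 − 34.0)
  = 1.251 / 62.20 = 0.02011 h⁻¹
t½ = ln2 / k = 0.693147 / 0.02011 = 34.47 h

34 h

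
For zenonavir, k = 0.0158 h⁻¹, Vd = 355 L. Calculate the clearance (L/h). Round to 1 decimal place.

5.6 L/h

CL = k × Vd = 0.0158 × 355 = 5.609 L/h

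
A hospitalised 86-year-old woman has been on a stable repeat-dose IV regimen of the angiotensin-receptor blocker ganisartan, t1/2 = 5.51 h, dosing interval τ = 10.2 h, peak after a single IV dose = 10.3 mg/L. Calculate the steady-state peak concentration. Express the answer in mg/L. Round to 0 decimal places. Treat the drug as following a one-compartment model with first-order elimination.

k = ln2 / t½ = 0.693147 / 5.51 = 0.1258 h⁻¹
e^(−kτ) = e^(−0.1258 × 10.2) = 0.2772
Accumulation ratio R = 1 / (1 − e^(−kτ)) = 1 / (1 − 0.2772) = 1.384
Steady-state peak = C₀ × R = 10.3 × 1.384 = 14.26 mg/L

14 mg/L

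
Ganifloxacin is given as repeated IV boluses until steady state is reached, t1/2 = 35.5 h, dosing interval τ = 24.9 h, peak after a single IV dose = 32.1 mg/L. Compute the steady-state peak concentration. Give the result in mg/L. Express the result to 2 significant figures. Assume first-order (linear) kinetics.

k = ln2 / t½ = 0.693147 / 35.5 = 0.01953 h⁻¹
e^(−kτ) = e^(−0.01953 × 24.9) = 0.6149
Accumulation ratio R = 1 / (1 − e^(−kτ)) = 1 / (1 − 0.6149) = 2.597
Steady-state peak = C₀ × R = 32.1 × 2.597 = 83.36 mg/L

83 mg/L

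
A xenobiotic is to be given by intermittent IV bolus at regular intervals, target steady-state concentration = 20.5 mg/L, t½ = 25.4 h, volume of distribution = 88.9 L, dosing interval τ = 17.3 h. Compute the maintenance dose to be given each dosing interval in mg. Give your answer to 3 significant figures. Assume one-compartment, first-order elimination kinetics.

860 mg

k = ln2 / t½ = 0.693147 / 25.4 = 0.02729 h⁻¹
CL = k × Vd = 0.02729 × 88.9 = 2.426 L/h
At steady state, Dose/τ = Css × CL.
Dose = Css × CL × τ = 20.5 × 2.426 × 17.3 = 860.4 mg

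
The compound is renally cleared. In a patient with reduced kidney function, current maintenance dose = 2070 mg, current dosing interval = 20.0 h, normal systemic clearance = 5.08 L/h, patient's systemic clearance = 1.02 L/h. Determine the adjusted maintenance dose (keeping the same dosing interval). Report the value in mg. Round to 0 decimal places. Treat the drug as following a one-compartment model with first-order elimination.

416 mg

To keep the same average steady-state level, dosing rate must scale with clearance.
CL ratio = 1.02 / 5.08 = 0.2008
New dose (same interval) = 2070 × 0.2008 = 415.7 mg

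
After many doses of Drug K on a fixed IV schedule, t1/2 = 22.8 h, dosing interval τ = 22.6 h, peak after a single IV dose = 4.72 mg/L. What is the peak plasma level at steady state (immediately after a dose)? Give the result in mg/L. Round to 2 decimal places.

9.50 mg/L

k = ln2 / t½ = 0.693147 / 22.8 = 0.03040 h⁻¹
e^(−kτ) = e^(−0.03040 × 22.6) = 0.5031
Accumulation ratio R = 1 / (1 − e^(−kτ)) = 1 / (1 − 0.5031) = 2.012
Steady-state peak = C₀ × R = 4.72 × 2.012 = 9.497 mg/L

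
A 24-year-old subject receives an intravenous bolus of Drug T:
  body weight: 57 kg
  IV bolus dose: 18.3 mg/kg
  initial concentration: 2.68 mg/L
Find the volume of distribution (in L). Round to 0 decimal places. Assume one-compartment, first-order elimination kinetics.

389 L

Dose = 18.3 × 57 = 1043 mg
Vd = Dose / C₀ = 1043 / 2.68 = 389.2 L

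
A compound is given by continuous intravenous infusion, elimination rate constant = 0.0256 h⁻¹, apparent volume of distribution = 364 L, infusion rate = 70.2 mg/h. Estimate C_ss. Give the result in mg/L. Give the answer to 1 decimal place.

CL = k × Vd = 0.02560 × 364 = 9.318 L/h
At steady state Css = R₀ / CL = 70.2 / 9.318 = 7.534 mg/L

7.5 mg/L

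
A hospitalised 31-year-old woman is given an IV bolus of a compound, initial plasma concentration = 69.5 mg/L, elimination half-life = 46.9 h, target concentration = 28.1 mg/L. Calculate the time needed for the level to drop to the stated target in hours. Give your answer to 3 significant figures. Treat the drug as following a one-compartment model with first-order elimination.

k = ln2 / t½ = 0.693147 / 46.9 = 0.01478 h⁻¹
t = ln(C₀ / C) / k = ln(69.50 / 28.1) / 0.01478
  = ln(2.473) / 0.01478 = 0.9054 / 0.01478 = 61.26 h

61.3 h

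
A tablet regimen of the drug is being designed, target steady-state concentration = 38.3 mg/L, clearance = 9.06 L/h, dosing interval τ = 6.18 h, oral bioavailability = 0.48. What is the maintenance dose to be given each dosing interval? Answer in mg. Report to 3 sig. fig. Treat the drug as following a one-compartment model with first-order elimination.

At steady state, F × (Dose/τ) = Css × CL.
Dose = Css × CL × τ / F = 38.3 × 9.060 × 6.18 / 0.48 = 4468 mg

4470 mg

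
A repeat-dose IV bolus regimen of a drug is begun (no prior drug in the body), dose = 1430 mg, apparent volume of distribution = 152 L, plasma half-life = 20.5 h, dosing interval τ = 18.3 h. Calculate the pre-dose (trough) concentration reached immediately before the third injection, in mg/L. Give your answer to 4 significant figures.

C₀ per dose = Dose / Vd = 1430 / 152 = 9.408 mg/L
k = ln2 / t½ = 0.693147 / 20.5 = 0.03381 h⁻¹
Fraction remaining after one interval: r = e^(−kτ) = e^(−0.03381 × 18.3) = 0.5386
Before dose 3, 2 doses have been given (aged 1τ, 2τ).
C_trough = C₀ × (r + r²) = 9.408 × (0.5386 + 0.2901) = 7.796 mg/L

7.796 mg/L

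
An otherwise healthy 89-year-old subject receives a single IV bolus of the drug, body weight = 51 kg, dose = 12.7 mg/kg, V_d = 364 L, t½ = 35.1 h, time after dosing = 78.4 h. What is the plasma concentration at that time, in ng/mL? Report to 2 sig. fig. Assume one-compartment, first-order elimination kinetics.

Total dose = 12.7 × 51 = 647.7 mg
C₀ = Dose / Vd = 647.7 / 364 = 1.779 mg/L
k = ln2 / t½ = 0.693147 / 35.1 = 0.01975 h⁻¹
C = C₀ · e^(−k·t) = 1.779 × e^(−0.01975 × 78.4)
  = 1.779 × 0.2126 = 0.3782 mg/L
Convert: 0.3782 mg/L × 1000 = 378.2 ng/mL

380 ng/mL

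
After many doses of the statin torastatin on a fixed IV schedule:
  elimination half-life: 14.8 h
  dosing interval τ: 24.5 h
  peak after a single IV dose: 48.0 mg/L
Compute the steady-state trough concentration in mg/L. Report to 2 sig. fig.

22 mg/L

k = ln2 / t½ = 0.693147 / 14.8 = 0.04683 h⁻¹
e^(−kτ) = e^(−0.04683 × 24.5) = 0.3175
Accumulation ratio R = 1 / (1 − e^(−kτ)) = 1 / (1 − 0.3175) = 1.465
Steady-state trough = C₀ × R × e^(−kτ) = 48.0 × 1.465 × 0.3175 = 22.33 mg/L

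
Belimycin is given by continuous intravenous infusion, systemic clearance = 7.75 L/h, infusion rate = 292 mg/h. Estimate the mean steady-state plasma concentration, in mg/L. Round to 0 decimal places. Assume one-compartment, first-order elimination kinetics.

At steady state Css = R₀ / CL = 292 / 7.750 = 37.68 mg/L

38 mg/L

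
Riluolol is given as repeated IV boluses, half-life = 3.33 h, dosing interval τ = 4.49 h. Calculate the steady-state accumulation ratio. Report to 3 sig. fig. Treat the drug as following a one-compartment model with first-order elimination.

k = ln2 / t½ = 0.693147 / 3.33 = 0.2082 h⁻¹
e^(−kτ) = e^(−0.2082 × 4.49) = 0.3927
Accumulation ratio R = 1 / (1 − e^(−kτ)) = 1 / (1 − 0.3927) = 1.647

1.65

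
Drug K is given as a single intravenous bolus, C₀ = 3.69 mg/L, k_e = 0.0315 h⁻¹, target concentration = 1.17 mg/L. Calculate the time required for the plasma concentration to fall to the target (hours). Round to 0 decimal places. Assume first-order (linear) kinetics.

36 h

t = ln(C₀ / C) / k = ln(3.690 / 1.17) / 0.03150
  = ln(3.154) / 0.03150 = 1.149 / 0.03150 = 36.48 h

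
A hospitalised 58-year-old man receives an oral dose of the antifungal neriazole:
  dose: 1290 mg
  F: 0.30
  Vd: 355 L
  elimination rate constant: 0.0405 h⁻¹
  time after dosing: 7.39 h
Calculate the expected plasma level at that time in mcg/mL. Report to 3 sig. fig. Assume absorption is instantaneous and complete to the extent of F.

Amount reaching circulation = F × Dose = 0.30 × 1290 = 387.0 mg
C₀ = F·Dose / Vd = 387.0 / 355 = 1.090 mg/L
C = C₀ · e^(−k·t) = 1.090 × e^(−0.04050 × 7.39)
  = 1.090 × 0.7413 = 0.8080 mg/L
(0.8080 mg/L = 0.8080 mcg/mL)

0.808 mcg/mL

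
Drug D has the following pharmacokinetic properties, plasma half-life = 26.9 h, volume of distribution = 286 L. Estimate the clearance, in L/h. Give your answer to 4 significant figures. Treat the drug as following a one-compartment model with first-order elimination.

7.370 L/h

k = ln2 / t½ = 0.693147 / 26.9 = 0.02577 h⁻¹
CL = k × Vd = 0.02577 × 286 = 7.370 L/h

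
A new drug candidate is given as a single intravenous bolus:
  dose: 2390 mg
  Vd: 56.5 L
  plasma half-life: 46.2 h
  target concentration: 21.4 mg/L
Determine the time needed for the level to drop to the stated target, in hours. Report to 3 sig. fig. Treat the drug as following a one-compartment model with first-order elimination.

C₀ = Dose / Vd = 2390 / 56.5 = 42.30 mg/L
k = ln2 / t½ = 0.693147 / 46.2 = 0.01500 h⁻¹
t = ln(C₀ / C) / k = ln(42.30 / 21.4) / 0.01500
  = ln(1.977) / 0.01500 = 0.6816 / 0.01500 = 45.44 h

45.4 h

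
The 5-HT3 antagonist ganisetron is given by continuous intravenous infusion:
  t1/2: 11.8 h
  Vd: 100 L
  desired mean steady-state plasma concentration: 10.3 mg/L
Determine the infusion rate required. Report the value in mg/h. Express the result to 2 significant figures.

61 mg/h

k = ln2 / t½ = 0.693147 / 11.8 = 0.05874 h⁻¹
CL = k × Vd = 0.05874 × 100 = 5.874 L/h
At steady state, infusion rate R₀ = Css × CL = 10.3 × 5.874 = 60.50 mg/h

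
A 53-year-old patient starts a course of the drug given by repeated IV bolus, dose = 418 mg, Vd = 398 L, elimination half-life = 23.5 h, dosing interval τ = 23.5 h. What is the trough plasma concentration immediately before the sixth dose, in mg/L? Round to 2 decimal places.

C₀ per dose = Dose / Vd = 418 / 398 = 1.050 mg/L
k = ln2 / t½ = 0.693147 / 23.5 = 0.02950 h⁻¹
Fraction remaining after one interval: r = e^(−kτ) = e^(−0.02950 × 23.5) = 0.4999
Before dose 6, 5 doses have been given (aged 1τ, 2τ, 3τ, 4τ, 5τ).
C_trough = C₀ × (r + r² + … + r^5) = C₀ × r(1−r^5)/(1−r)
        = 1.050 × 0.4999 × (1 − 0.03122) / (1 − 0.4999) = 1.017 mg/L

1.02 mg/L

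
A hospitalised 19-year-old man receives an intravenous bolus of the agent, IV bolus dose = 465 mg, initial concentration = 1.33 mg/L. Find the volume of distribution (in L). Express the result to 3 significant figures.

Vd = Dose / C₀ = 465.0 / 1.33 = 349.6 L

350 L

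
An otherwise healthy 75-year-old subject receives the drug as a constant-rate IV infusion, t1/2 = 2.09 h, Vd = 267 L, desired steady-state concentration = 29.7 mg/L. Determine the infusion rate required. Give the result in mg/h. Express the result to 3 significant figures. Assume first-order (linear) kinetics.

k = ln2 / t½ = 0.693147 / 2.09 = 0.3316 h⁻¹
CL = k × Vd = 0.3316 × 267 = 88.54 L/h
At steady state, infusion rate R₀ = Css × CL = 29.7 × 88.54 = 2630 mg/h

2630 mg/h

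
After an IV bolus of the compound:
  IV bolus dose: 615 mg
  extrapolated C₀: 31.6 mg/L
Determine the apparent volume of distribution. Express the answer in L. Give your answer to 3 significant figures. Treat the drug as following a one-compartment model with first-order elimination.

19.5 L

Vd = Dose / C₀ = 615.0 / 31.6 = 19.46 L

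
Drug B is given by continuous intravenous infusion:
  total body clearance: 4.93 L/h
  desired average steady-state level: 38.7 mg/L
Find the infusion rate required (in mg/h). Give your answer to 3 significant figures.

At steady state, infusion rate R₀ = Css × CL = 38.7 × 4.930 = 190.8 mg/h

191 mg/h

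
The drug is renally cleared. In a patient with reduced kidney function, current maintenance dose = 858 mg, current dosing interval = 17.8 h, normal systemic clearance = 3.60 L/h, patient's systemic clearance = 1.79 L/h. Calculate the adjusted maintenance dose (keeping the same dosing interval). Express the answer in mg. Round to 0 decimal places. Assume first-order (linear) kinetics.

427 mg

To keep the same average steady-state level, dosing rate must scale with clearance.
CL ratio = 1.79 / 3.60 = 0.4972
New dose (same interval) = 858 × 0.4972 = 426.6 mg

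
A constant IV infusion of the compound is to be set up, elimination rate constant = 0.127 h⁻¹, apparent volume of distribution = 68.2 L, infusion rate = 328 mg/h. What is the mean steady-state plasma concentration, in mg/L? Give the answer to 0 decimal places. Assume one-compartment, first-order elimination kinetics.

38 mg/L

CL = k × Vd = 0.1270 × 68.2 = 8.661 L/h
At steady state Css = R₀ / CL = 328 / 8.661 = 37.87 mg/L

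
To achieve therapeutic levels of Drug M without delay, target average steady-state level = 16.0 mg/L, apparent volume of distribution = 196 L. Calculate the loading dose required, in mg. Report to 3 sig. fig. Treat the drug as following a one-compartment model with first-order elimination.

LD = Css × Vd = 16.0 × 196 = 3136 mg

3140 mg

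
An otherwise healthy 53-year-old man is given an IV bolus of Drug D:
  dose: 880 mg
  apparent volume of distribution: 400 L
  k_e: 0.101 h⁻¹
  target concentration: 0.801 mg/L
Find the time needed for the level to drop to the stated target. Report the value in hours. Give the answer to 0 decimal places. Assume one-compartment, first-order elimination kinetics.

C₀ = Dose / Vd = 880.0 / 400 = 2.200 mg/L
t = ln(C₀ / C) / k = ln(2.200 / 0.801) / 0.1010
  = ln(2.747) / 0.1010 = 1.011 / 0.1010 = 10.01 h

10 h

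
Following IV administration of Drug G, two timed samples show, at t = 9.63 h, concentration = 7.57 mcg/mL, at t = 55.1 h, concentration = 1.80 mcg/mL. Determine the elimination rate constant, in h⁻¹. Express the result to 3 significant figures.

k = ln(C₁/C₂) / (t₂ − t₁) = ln(7.57/1.80) / (55.1 − 9.63)
  = 1.436 / 45.47 = 0.03158 h⁻¹

0.0316 h⁻¹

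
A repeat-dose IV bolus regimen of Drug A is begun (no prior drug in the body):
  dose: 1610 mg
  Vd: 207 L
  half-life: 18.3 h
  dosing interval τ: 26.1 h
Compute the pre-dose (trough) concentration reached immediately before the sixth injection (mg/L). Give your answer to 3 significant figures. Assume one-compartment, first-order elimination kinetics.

4.58 mg/L

C₀ per dose = Dose / Vd = 1610 / 207 = 7.778 mg/L
k = ln2 / t½ = 0.693147 / 18.3 = 0.03788 h⁻¹
Fraction remaining after one interval: r = e^(−kτ) = e^(−0.03788 × 26.1) = 0.3721
Before dose 6, 5 doses have been given (aged 1τ, 2τ, 3τ, 4τ, 5τ).
C_trough = C₀ × (r + r² + … + r^5) = C₀ × r(1−r^5)/(1−r)
        = 7.778 × 0.3721 × (1 − 0.007133) / (1 − 0.3721) = 4.576 mg/L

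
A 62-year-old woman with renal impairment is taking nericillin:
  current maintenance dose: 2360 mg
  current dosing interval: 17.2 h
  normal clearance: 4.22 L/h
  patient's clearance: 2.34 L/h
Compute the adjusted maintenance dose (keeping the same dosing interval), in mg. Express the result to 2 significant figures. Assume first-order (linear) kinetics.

To keep the same average steady-state level, dosing rate must scale with clearance.
CL ratio = 2.34 / 4.22 = 0.5545
New dose (same interval) = 2360 × 0.5545 = 1309 mg

1300 mg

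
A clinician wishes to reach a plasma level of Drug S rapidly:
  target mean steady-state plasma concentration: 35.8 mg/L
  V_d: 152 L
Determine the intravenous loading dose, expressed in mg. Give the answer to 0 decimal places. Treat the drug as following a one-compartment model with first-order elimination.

LD = Css × Vd = 35.8 × 152 = 5442 mg

5442 mg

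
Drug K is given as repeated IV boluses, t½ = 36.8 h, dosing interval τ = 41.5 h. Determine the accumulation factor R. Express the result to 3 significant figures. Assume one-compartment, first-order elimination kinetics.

k = ln2 / t½ = 0.693147 / 36.8 = 0.01884 h⁻¹
e^(−kτ) = e^(−0.01884 × 41.5) = 0.4576
Accumulation ratio R = 1 / (1 − e^(−kτ)) = 1 / (1 − 0.4576) = 1.844

1.84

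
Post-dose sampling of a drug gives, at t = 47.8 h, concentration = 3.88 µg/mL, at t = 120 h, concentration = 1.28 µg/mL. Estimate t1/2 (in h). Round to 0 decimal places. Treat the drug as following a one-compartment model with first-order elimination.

45 h

k = ln(C₁/C₂) / (t₂ − t₁) = ln(3.88/1.28) / (120 − 47.8)
  = 1.109 / 72.20 = 0.01536 h⁻¹
t½ = ln2 / k = 0.693147 / 0.01536 = 45.13 h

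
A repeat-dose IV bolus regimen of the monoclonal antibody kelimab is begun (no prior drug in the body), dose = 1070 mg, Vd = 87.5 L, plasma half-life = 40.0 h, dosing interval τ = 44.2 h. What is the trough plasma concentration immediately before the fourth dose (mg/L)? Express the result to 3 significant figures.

C₀ per dose = Dose / Vd = 1070 / 87.5 = 12.23 mg/L
k = ln2 / t½ = 0.693147 / 40.0 = 0.01733 h⁻¹
Fraction remaining after one interval: r = e^(−kτ) = e^(−0.01733 × 44.2) = 0.4649
Before dose 4, 3 doses have been given (aged 1τ, 2τ, 3τ).
C_trough = C₀ × (r + r² + … + r^3) = C₀ × r(1−r^3)/(1−r)
        = 12.23 × 0.4649 × (1 − 0.1005) / (1 − 0.4649) = 9.558 mg/L

9.56 mg/L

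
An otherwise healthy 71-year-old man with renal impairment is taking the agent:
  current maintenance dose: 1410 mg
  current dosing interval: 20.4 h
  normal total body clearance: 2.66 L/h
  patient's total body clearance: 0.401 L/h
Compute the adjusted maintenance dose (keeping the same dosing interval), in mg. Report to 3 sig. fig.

To keep the same average steady-state level, dosing rate must scale with clearance.
CL ratio = 0.401 / 2.66 = 0.1508
New dose (same interval) = 1410 × 0.1508 = 212.6 mg

213 mg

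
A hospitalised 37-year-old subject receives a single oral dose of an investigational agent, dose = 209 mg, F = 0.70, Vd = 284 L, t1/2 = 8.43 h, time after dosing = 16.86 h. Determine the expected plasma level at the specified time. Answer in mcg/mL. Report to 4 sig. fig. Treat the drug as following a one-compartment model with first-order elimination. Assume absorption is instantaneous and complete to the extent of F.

0.1288 mcg/mL

Amount reaching circulation = F × Dose = 0.70 × 209.0 = 146.3 mg
C₀ = F·Dose / Vd = 146.3 / 284 = 0.5151 mg/L
k = ln2 / t½ = 0.693147 / 8.43 = 0.08222 h⁻¹
t / t½ = 16.86 / 8.43 = 2 half-lives
C = C₀ × (1/2)^2 = 0.5151 × 0.2500 = 0.1288 mg/L
(0.1288 mg/L = 0.1288 mcg/mL)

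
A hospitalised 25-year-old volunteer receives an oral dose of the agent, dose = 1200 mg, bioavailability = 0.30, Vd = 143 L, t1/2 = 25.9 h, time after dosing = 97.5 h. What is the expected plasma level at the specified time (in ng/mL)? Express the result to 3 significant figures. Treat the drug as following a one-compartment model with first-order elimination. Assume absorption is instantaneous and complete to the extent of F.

Amount reaching circulation = F × Dose = 0.30 × 1200 = 360.0 mg
C₀ = F·Dose / Vd = 360.0 / 143 = 2.517 mg/L
k = ln2 / t½ = 0.693147 / 25.9 = 0.02676 h⁻¹
C = C₀ · e^(−k·t) = 2.517 × e^(−0.02676 × 97.5)
  = 2.517 × 0.07360 = 0.1853 mg/L
Convert: 0.1853 mg/L × 1000 = 185.3 ng/mL

185 ng/mL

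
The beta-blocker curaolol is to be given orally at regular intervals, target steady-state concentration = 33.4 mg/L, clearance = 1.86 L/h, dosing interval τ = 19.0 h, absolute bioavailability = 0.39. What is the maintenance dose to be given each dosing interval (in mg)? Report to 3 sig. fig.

At steady state, F × (Dose/τ) = Css × CL.
Dose = Css × CL × τ / F = 33.4 × 1.860 × 19.0 / 0.39 = 3027 mg

3030 mg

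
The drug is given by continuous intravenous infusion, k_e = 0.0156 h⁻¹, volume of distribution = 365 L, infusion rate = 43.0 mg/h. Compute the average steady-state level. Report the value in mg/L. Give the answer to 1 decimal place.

CL = k × Vd = 0.01560 × 365 = 5.694 L/h
At steady state Css = R₀ / CL = 43.0 / 5.694 = 7.552 mg/L

7.6 mg/L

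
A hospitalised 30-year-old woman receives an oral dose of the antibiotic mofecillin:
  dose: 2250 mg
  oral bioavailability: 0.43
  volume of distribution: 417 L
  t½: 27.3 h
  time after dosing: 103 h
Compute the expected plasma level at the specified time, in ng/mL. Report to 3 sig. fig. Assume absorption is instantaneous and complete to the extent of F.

Amount reaching circulation = F × Dose = 0.43 × 2250 = 967.5 mg
C₀ = F·Dose / Vd = 967.5 / 417 = 2.320 mg/L
k = ln2 / t½ = 0.693147 / 27.3 = 0.02539 h⁻¹
C = C₀ · e^(−k·t) = 2.320 × e^(−0.02539 × 103)
  = 2.320 × 0.07316 = 0.1697 mg/L
Convert: 0.1697 mg/L × 1000 = 169.7 ng/mL

170 ng/mL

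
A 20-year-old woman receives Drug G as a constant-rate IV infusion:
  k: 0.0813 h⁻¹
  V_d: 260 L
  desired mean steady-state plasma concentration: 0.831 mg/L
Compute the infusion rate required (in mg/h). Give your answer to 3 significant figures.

CL = k × Vd = 0.08130 × 260 = 21.14 L/h
At steady state, infusion rate R₀ = Css × CL = 0.831 × 21.14 = 17.57 mg/h

17.6 mg/h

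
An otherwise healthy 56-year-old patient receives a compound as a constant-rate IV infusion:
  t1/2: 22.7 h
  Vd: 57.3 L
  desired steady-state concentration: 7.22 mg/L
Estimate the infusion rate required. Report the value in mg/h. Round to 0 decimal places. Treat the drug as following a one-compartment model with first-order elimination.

k = ln2 / t½ = 0.693147 / 22.7 = 0.03054 h⁻¹
CL = k × Vd = 0.03054 × 57.3 = 1.750 L/h
At steady state, infusion rate R₀ = Css × CL = 7.22 × 1.750 = 12.64 mg/h

13 mg/h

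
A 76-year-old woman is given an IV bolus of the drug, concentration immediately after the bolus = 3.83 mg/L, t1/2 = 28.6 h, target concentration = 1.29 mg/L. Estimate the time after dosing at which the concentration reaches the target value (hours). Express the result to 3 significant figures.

44.9 h

k = ln2 / t½ = 0.693147 / 28.6 = 0.02424 h⁻¹
t = ln(C₀ / C) / k = ln(3.830 / 1.29) / 0.02424
  = ln(2.969) / 0.02424 = 1.088 / 0.02424 = 44.88 h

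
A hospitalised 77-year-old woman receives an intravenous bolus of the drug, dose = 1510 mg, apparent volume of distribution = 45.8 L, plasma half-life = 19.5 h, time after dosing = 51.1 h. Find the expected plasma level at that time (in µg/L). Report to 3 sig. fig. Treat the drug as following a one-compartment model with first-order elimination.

5360 µg/L

C₀ = Dose / Vd = 1510 / 45.8 = 32.97 mg/L
k = ln2 / t½ = 0.693147 / 19.5 = 0.03555 h⁻¹
C = C₀ · e^(−k·t) = 32.97 × e^(−0.03555 × 51.1)
  = 32.97 × 0.1626 = 5.361 mg/L
Convert: 5.361 mg/L × 1000 = 5361 µg/L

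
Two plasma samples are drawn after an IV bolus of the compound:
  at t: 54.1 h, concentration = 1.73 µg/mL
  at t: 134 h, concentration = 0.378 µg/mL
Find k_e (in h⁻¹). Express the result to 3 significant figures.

k = ln(C₁/C₂) / (t₂ − t₁) = ln(1.73/0.378) / (134 − 54.1)
  = 1.521 / 79.90 = 0.01904 h⁻¹

0.0190 h⁻¹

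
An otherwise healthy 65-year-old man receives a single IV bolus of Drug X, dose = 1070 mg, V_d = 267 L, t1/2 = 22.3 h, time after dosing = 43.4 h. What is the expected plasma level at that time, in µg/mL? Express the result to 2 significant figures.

1.0 µg/mL

C₀ = Dose / Vd = 1070 / 267 = 4.007 mg/L
k = ln2 / t½ = 0.693147 / 22.3 = 0.03108 h⁻¹
C = C₀ · e^(−k·t) = 4.007 × e^(−0.03108 × 43.4)
  = 4.007 × 0.2595 = 1.040 mg/L
(1.040 mg/L = 1.040 µg/mL)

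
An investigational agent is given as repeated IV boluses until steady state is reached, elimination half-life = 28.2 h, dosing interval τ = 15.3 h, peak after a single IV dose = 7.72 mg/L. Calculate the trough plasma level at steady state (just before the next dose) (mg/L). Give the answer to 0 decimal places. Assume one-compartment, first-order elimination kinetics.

17 mg/L

k = ln2 / t½ = 0.693147 / 28.2 = 0.02458 h⁻¹
e^(−kτ) = e^(−0.02458 × 15.3) = 0.6866
Accumulation ratio R = 1 / (1 − e^(−kτ)) = 1 / (1 − 0.6866) = 3.191
Steady-state trough = C₀ × R × e^(−kτ) = 7.72 × 3.191 × 0.6866 = 16.91 mg/L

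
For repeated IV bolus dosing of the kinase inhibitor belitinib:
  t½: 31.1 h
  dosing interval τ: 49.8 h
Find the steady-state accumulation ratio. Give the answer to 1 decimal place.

k = ln2 / t½ = 0.693147 / 31.1 = 0.02229 h⁻¹
e^(−kτ) = e^(−0.02229 × 49.8) = 0.3295
Accumulation ratio R = 1 / (1 − e^(−kτ)) = 1 / (1 − 0.3295) = 1.491

1.5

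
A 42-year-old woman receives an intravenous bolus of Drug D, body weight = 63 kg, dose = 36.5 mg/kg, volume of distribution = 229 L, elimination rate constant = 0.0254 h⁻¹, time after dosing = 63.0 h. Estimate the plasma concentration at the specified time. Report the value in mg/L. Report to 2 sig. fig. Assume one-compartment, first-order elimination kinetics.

Total dose = 36.5 × 63 = 2300 mg
C₀ = Dose / Vd = 2300 / 229 = 10.04 mg/L
C = C₀ · e^(−k·t) = 10.04 × e^(−0.02540 × 63.0)
  = 10.04 × 0.2019 = 2.027 mg/L

2.0 mg/L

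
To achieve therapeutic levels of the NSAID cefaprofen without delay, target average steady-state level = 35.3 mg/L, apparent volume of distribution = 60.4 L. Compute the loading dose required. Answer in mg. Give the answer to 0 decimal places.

2132 mg

LD = Css × Vd = 35.3 × 60.4 = 2132 mg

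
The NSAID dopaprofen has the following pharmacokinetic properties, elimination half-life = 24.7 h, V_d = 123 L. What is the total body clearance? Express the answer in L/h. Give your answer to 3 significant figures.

3.45 L/h

k = ln2 / t½ = 0.693147 / 24.7 = 0.02806 h⁻¹
CL = k × Vd = 0.02806 × 123 = 3.451 L/h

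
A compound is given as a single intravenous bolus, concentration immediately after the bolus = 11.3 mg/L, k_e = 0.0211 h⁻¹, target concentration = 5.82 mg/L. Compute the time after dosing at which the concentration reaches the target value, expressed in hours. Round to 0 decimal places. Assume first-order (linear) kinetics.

t = ln(C₀ / C) / k = ln(11.30 / 5.82) / 0.02110
  = ln(1.942) / 0.02110 = 0.6637 / 0.02110 = 31.45 h

31 h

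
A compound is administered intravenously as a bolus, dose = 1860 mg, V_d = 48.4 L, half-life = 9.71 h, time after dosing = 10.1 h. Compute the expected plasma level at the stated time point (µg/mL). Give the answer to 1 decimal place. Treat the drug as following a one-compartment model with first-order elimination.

C₀ = Dose / Vd = 1860 / 48.4 = 38.43 mg/L
k = ln2 / t½ = 0.693147 / 9.71 = 0.07138 h⁻¹
C = C₀ · e^(−k·t) = 38.43 × e^(−0.07138 × 10.1)
  = 38.43 × 0.4863 = 18.69 mg/L
(18.69 mg/L = 18.69 µg/mL)

18.7 µg/mL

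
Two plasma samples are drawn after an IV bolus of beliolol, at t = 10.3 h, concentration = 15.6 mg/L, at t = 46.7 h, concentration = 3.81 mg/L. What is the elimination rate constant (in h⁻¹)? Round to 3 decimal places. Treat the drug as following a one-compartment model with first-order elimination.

k = ln(C₁/C₂) / (t₂ − t₁) = ln(15.6/3.81) / (46.7 − 10.3)
  = 1.410 / 36.40 = 0.03874 h⁻¹

0.039 h⁻¹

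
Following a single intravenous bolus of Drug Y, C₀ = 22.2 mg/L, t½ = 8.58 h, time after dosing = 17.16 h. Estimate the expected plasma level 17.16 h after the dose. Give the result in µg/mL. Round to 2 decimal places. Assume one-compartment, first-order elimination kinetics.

5.55 µg/mL

k = ln2 / t½ = 0.693147 / 8.58 = 0.08079 h⁻¹
t / t½ = 17.16 / 8.58 = 2 half-lives
C = C₀ × (1/2)^2 = 22.20 × 0.2500 = 5.550 mg/L
(5.550 mg/L = 5.550 µg/mL)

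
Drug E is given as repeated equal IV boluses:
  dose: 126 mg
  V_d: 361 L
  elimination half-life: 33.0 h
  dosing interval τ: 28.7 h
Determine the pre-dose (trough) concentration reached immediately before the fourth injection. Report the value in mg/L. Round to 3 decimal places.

C₀ per dose = Dose / Vd = 126 / 361 = 0.3490 mg/L
k = ln2 / t½ = 0.693147 / 33.0 = 0.02100 h⁻¹
Fraction remaining after one interval: r = e^(−kτ) = e^(−0.02100 × 28.7) = 0.5473
Before dose 4, 3 doses have been given (aged 1τ, 2τ, 3τ).
C_trough = C₀ × (r + r² + … + r^3) = C₀ × r(1−r^3)/(1−r)
        = 0.3490 × 0.5473 × (1 − 0.1639) / (1 − 0.5473) = 0.3528 mg/L

0.353 mg/L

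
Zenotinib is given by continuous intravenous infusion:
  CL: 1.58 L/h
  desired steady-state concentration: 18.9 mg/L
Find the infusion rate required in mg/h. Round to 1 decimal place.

29.9 mg/h

At steady state, infusion rate R₀ = Css × CL = 18.9 × 1.580 = 29.86 mg/h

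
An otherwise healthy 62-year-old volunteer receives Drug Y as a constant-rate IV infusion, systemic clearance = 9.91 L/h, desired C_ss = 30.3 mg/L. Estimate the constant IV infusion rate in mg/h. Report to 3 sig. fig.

300 mg/h

At steady state, infusion rate R₀ = Css × CL = 30.3 × 9.910 = 300.3 mg/h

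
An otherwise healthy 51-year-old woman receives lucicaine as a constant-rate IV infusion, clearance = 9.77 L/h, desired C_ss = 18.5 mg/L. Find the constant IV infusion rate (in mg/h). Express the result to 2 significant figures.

At steady state, infusion rate R₀ = Css × CL = 18.5 × 9.770 = 180.7 mg/h

180 mg/h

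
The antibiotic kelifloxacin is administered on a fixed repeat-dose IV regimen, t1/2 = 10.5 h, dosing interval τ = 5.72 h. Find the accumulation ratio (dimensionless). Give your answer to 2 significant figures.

k = ln2 / t½ = 0.693147 / 10.5 = 0.06601 h⁻¹
e^(−kτ) = e^(−0.06601 × 5.72) = 0.6855
Accumulation ratio R = 1 / (1 − e^(−kτ)) = 1 / (1 − 0.6855) = 3.180

3.2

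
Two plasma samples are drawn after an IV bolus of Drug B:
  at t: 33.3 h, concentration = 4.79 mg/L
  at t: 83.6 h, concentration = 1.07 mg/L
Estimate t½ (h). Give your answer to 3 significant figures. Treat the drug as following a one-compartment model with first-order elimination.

k = ln(C₁/C₂) / (t₂ − t₁) = ln(4.79/1.07) / (83.6 − 33.3)
  = 1.499 / 50.30 = 0.02980 h⁻¹
t½ = ln2 / k = 0.693147 / 0.02980 = 23.26 h

23.3 h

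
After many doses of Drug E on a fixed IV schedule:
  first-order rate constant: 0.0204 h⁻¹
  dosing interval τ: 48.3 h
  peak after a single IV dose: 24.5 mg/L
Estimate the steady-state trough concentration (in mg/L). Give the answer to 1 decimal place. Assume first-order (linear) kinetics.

e^(−kτ) = e^(−0.02040 × 48.3) = 0.3733
Accumulation ratio R = 1 / (1 − e^(−kτ)) = 1 / (1 − 0.3733) = 1.596
Steady-state trough = C₀ × R × e^(−kτ) = 24.5 × 1.596 × 0.3733 = 14.60 mg/L

14.6 mg/L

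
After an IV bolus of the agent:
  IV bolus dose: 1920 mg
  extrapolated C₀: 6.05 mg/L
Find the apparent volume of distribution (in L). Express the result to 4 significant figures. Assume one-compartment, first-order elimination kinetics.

Vd = Dose / C₀ = 1920 / 6.05 = 317.4 L

317.4 L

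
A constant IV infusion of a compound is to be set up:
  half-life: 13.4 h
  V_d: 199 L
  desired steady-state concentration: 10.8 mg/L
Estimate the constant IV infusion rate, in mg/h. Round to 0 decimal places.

111 mg/h

k = ln2 / t½ = 0.693147 / 13.4 = 0.05173 h⁻¹
CL = k × Vd = 0.05173 × 199 = 10.29 L/h
At steady state, infusion rate R₀ = Css × CL = 10.8 × 10.29 = 111.1 mg/h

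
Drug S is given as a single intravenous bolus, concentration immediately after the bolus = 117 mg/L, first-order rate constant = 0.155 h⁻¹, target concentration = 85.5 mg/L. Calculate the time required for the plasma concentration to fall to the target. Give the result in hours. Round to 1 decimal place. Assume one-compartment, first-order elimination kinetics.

t = ln(C₀ / C) / k = ln(117.0 / 85.5) / 0.1550
  = ln(1.368) / 0.1550 = 0.3133 / 0.1550 = 2.021 h

2.0 h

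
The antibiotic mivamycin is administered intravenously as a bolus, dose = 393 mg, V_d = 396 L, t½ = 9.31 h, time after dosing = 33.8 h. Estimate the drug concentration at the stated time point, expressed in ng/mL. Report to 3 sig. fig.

C₀ = Dose / Vd = 393.0 / 396 = 0.9924 mg/L
k = ln2 / t½ = 0.693147 / 9.31 = 0.07445 h⁻¹
C = C₀ · e^(−k·t) = 0.9924 × e^(−0.07445 × 33.8)
  = 0.9924 × 0.08075 = 0.08014 mg/L
Convert: 0.08014 mg/L × 1000 = 80.14 ng/mL

80.1 ng/mL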